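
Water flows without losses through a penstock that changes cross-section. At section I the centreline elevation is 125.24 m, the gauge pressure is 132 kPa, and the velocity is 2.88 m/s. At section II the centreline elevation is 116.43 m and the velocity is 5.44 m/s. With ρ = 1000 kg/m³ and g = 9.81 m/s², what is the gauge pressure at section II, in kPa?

Pressure head at I: ψ₁ = P₁/(ρg) = 132×1000 / (1000 × 9.81) = 13.46 m.
Velocity heads: v₁²/2g = 2.88²/19.62 = 0.423 m; v₂²/2g = 5.44²/19.62 = 1.508 m.
Total head H = z₁ + ψ₁ + v₁²/2g = 125.24 + 13.46 + 0.423 = 139.12 m.
ψ₂ = H − z₂ − v₂²/2g = 139.12 − 116.43 − 1.508 = 21.18 m.
P₂ = ρgψ₂ = 1000 × 9.81 × 21.18 ≈ 208 kPa.

P₂ ≈ 208 kPa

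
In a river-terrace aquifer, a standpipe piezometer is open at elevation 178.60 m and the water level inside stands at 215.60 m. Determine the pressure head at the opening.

ψ ≈ 37.00 m

Total head h = 215.60 m (the water-surface elevation in the piezometer).
Pressure head ψ = h − z = 215.60 − 178.60 = 37.00 m.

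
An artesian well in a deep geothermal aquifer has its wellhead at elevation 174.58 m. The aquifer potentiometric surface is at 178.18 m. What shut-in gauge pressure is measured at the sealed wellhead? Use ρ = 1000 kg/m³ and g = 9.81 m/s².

Head above the cap: Δh = 178.18 − 174.58 = 3.60 m.
P = ρgΔh = 1000 × 9.81 × 3.60 = 35316 Pa ≈ 35.3 kPa.

P ≈ 35.3 kPa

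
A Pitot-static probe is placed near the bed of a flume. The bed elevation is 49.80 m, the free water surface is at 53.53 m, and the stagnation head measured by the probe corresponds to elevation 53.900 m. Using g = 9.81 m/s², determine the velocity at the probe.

Near the bed, under hydrostatic conditions, the piezometric head (z + ψ) equals the free-surface elevation, 53.53 m.
Velocity head = total − piezometric = 53.900 − 53.53 = 0.370 m.
v = √(2g·h_v) = √(2 × 9.81 × 0.370) = 2.69 m/s.

v ≈ 2.69 m/s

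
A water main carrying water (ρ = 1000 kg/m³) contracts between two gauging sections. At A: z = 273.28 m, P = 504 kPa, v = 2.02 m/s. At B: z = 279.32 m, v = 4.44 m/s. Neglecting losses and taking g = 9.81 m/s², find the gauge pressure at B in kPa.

P₂ ≈ 437 kPa

Pressure head at A: ψ₁ = P₁/(ρg) = 504×1000 / (1000 × 9.81) = 51.38 m.
Velocity heads: v₁²/2g = 2.02²/19.62 = 0.208 m; v₂²/2g = 4.44²/19.62 = 1.005 m.
Total head H = z₁ + ψ₁ + v₁²/2g = 273.28 + 51.38 + 0.208 = 324.87 m.
ψ₂ = H − z₂ − v₂²/2g = 324.87 − 279.32 − 1.005 = 44.55 m.
P₂ = ρgψ₂ = 1000 × 9.81 × 44.55 ≈ 437 kPa.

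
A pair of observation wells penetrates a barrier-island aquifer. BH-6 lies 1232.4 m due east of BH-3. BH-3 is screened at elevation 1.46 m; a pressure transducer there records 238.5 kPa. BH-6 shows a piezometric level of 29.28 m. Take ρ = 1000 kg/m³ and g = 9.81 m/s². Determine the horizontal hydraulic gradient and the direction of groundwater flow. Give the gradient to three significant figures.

Pressure head at BH-3: ψ = P/(ρg) = 238.5×1000 / (1000 × 9.81) = 24.31 m.
Total head at BH-3: h = z + ψ = 1.46 + 24.31 = 25.77 m.
Total head at BH-6: h = 29.28 m (water level in the piezometer is the total head).
Head difference: h(BH-3) − h(BH-6) = 25.77 − 29.28 = -3.51 m.
Hydraulic gradient: i = |Δh| / L = 3.51 / 1232.4 = 0.00285.
Flow is from higher to lower head: from BH-6 toward BH-3, i.e. toward the west.

i ≈ 0.00285; groundwater flows toward the west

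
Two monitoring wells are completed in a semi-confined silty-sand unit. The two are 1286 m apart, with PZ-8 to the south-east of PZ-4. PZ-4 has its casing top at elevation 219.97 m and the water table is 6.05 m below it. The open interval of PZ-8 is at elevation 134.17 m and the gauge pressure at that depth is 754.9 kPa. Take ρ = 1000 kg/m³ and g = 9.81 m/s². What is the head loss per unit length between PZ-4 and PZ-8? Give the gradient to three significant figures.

Total head at PZ-4: h = 219.97 − 6.05 = 213.92 m.
Pressure head at PZ-8: ψ = P/(ρg) = 754.9×1000 / (1000 × 9.81) = 76.95 m.
Total head at PZ-8: h = z + ψ = 134.17 + 76.95 = 211.12 m.
Head difference: h(PZ-4) − h(PZ-8) = 213.92 − 211.12 = 2.80 m.
Hydraulic gradient: i = |Δh| / L = 2.80 / 1286 = 0.00218.

i ≈ 0.00218 m/m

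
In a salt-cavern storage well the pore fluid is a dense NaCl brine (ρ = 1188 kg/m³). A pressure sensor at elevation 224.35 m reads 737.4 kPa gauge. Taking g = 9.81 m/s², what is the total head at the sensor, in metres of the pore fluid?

ψ = P/(ρg) = 737.4×1000 / (1188 × 9.81) = 63.27 m.
h = z + ψ = 224.35 + 63.27 = 287.62 m.

h ≈ 287.62 m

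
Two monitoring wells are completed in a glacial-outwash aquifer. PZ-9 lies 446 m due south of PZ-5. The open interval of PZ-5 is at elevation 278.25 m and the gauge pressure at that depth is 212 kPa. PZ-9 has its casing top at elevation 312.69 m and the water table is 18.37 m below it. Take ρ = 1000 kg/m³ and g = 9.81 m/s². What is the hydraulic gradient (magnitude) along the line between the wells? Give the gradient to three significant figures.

i ≈ 0.0124

Pressure head at PZ-5: ψ = P/(ρg) = 212×1000 / (1000 × 9.81) = 21.61 m.
Total head at PZ-5: h = z + ψ = 278.25 + 21.61 = 299.86 m.
Total head at PZ-9: h = 312.69 − 18.37 = 294.32 m.
Head difference: h(PZ-5) − h(PZ-9) = 299.86 − 294.32 = 5.54 m.
Hydraulic gradient: i = |Δh| / L = 5.54 / 446 = 0.0124.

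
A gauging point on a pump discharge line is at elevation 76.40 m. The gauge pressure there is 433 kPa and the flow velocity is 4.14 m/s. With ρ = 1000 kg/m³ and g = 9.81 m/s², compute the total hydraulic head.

h ≈ 121.41 m

Pressure head ψ = P/(ρg) = 433×1000 / (1000 × 9.81) = 44.14 m.
Velocity head = v²/(2g) = 4.14² / (2 × 9.81) = 0.874 m.
h = z + ψ + v²/(2g) = 76.40 + 44.14 + 0.874 = 121.41 m.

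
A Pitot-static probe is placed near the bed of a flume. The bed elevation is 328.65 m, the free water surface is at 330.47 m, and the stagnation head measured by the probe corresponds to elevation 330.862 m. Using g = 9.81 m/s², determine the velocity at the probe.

Near the bed, under hydrostatic conditions, the piezometric head (z + ψ) equals the free-surface elevation, 330.47 m.
Velocity head = total − piezometric = 330.862 − 330.47 = 0.392 m.
v = √(2g·h_v) = √(2 × 9.81 × 0.392) = 2.77 m/s.

v ≈ 2.77 m/s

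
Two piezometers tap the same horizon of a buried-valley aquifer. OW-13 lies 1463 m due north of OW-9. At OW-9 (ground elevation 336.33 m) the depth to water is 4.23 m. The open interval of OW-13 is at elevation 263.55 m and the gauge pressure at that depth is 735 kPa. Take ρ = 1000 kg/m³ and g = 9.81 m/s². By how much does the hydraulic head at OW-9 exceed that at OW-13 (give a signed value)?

Total head at OW-9: h = 336.33 − 4.23 = 332.10 m.
Pressure head at OW-13: ψ = P/(ρg) = 735×1000 / (1000 × 9.81) = 74.92 m.
Total head at OW-13: h = z + ψ = 263.55 + 74.92 = 338.47 m.
Head difference: h(OW-9) − h(OW-13) = 332.10 − 338.47 = -6.37 m.

Δh ≈ -6.37 m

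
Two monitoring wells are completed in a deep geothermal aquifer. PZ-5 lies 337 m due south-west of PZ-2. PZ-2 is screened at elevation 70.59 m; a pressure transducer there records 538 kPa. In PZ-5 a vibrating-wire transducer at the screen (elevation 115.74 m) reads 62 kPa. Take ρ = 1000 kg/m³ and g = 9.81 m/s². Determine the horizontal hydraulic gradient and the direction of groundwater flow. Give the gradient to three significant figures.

i ≈ 0.0100; groundwater flows toward the south-west

Pressure head at PZ-2: ψ = P/(ρg) = 538×1000 / (1000 × 9.81) = 54.84 m.
Total head at PZ-2: h = z + ψ = 70.59 + 54.84 = 125.43 m.
Pressure head at PZ-5: ψ = P/(ρg) = 62×1000 / (1000 × 9.81) = 6.32 m.
Total head at PZ-5: h = z + ψ = 115.74 + 6.32 = 122.06 m.
Head difference: h(PZ-2) − h(PZ-5) = 125.43 − 122.06 = 3.37 m.
Hydraulic gradient: i = |Δh| / L = 3.37 / 337 = 0.0100.
Flow is from higher to lower head: from PZ-2 toward PZ-5, i.e. toward the south-west.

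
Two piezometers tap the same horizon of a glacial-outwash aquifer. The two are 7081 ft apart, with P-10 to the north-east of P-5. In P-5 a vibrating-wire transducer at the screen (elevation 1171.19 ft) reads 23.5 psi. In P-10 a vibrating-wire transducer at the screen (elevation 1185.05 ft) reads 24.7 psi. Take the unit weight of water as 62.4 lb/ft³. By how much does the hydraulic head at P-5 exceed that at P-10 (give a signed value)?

Pressure head at P-5: ψ = 144·P/γ = 144 × 23.5 / 62.4 = 54.23 ft.
Total head at P-5: h = z + ψ = 1171.19 + 54.23 = 1225.42 ft.
Pressure head at P-10: ψ = 144·P/γ = 144 × 24.7 / 62.4 = 57.00 ft.
Total head at P-10: h = z + ψ = 1185.05 + 57.00 = 1242.05 ft.
Head difference: h(P-5) − h(P-10) = 1225.42 − 1242.05 = -16.63 ft.

Δh ≈ -16.63 ft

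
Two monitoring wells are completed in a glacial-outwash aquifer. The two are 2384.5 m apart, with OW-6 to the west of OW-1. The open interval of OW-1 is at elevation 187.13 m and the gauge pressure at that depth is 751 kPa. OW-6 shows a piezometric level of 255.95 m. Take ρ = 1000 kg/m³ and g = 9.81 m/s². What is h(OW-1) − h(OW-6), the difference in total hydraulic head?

Δh ≈ 7.73 m

Pressure head at OW-1: ψ = P/(ρg) = 751×1000 / (1000 × 9.81) = 76.55 m.
Total head at OW-1: h = z + ψ = 187.13 + 76.55 = 263.68 m.
Total head at OW-6: h = 255.95 m (water level in the piezometer is the total head).
Head difference: h(OW-1) − h(OW-6) = 263.68 − 255.95 = 7.73 m.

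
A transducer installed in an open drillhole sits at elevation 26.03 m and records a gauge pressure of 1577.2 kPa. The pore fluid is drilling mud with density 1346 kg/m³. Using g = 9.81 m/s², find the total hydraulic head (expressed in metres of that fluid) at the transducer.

ψ = P/(ρg) = 1577.2×1000 / (1346 × 9.81) = 119.45 m.
h = z + ψ = 26.03 + 119.45 = 145.48 m.

h ≈ 145.48 m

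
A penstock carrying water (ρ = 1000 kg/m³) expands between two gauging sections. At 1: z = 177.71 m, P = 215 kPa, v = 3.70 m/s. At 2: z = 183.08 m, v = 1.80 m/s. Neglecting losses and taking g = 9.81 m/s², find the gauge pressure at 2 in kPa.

P₂ ≈ 168 kPa

Pressure head at 1: ψ₁ = P₁/(ρg) = 215×1000 / (1000 × 9.81) = 21.92 m.
Velocity heads: v₁²/2g = 3.70²/19.62 = 0.698 m; v₂²/2g = 1.80²/19.62 = 0.165 m.
Total head H = z₁ + ψ₁ + v₁²/2g = 177.71 + 21.92 + 0.698 = 200.33 m.
ψ₂ = H − z₂ − v₂²/2g = 200.33 − 183.08 − 0.165 = 17.09 m.
P₂ = ρgψ₂ = 1000 × 9.81 × 17.09 ≈ 168 kPa.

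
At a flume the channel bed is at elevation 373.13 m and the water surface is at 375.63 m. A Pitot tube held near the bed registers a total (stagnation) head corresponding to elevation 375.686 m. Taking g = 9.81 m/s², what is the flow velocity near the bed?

v ≈ 1.05 m/s

Near the bed, under hydrostatic conditions, the piezometric head (z + ψ) equals the free-surface elevation, 375.63 m.
Velocity head = total − piezometric = 375.686 − 375.63 = 0.056 m.
v = √(2g·h_v) = √(2 × 9.81 × 0.056) = 1.05 m/s.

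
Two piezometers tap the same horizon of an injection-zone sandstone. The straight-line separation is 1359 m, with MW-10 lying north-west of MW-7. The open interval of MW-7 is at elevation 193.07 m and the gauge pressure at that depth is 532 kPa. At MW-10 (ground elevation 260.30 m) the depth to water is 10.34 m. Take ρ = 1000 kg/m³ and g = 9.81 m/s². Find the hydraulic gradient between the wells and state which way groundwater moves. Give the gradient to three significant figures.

i ≈ 0.00196; groundwater flows toward the south-east

Pressure head at MW-7: ψ = P/(ρg) = 532×1000 / (1000 × 9.81) = 54.23 m.
Total head at MW-7: h = z + ψ = 193.07 + 54.23 = 247.30 m.
Total head at MW-10: h = 260.30 − 10.34 = 249.96 m.
Head difference: h(MW-7) − h(MW-10) = 247.30 − 249.96 = -2.66 m.
Hydraulic gradient: i = |Δh| / L = 2.66 / 1359 = 0.00196.
Flow is from higher to lower head: from MW-10 toward MW-7, i.e. toward the south-east.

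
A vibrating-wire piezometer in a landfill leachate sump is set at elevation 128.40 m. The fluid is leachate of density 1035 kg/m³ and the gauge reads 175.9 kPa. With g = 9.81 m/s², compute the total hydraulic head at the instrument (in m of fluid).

ψ = P/(ρg) = 175.9×1000 / (1035 × 9.81) = 17.32 m.
h = z + ψ = 128.40 + 17.32 = 145.72 m.

h ≈ 145.72 m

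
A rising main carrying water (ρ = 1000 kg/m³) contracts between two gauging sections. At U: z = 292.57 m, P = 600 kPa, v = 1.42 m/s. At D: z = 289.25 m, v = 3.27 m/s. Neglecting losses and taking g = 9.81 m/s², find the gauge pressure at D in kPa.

Pressure head at U: ψ₁ = P₁/(ρg) = 600×1000 / (1000 × 9.81) = 61.16 m.
Velocity heads: v₁²/2g = 1.42²/19.62 = 0.103 m; v₂²/2g = 3.27²/19.62 = 0.545 m.
Total head H = z₁ + ψ₁ + v₁²/2g = 292.57 + 61.16 + 0.103 = 353.83 m.
ψ₂ = H − z₂ − v₂²/2g = 353.83 − 289.25 − 0.545 = 64.03 m.
P₂ = ρgψ₂ = 1000 × 9.81 × 64.03 ≈ 628 kPa.

P₂ ≈ 628 kPa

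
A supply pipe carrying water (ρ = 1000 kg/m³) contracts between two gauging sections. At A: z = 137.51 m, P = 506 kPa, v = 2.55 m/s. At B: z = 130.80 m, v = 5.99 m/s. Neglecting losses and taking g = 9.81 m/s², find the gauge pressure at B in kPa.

P₂ ≈ 557 kPa

Pressure head at A: ψ₁ = P₁/(ρg) = 506×1000 / (1000 × 9.81) = 51.58 m.
Velocity heads: v₁²/2g = 2.55²/19.62 = 0.331 m; v₂²/2g = 5.99²/19.62 = 1.829 m.
Total head H = z₁ + ψ₁ + v₁²/2g = 137.51 + 51.58 + 0.331 = 189.42 m.
ψ₂ = H − z₂ − v₂²/2g = 189.42 − 130.80 − 1.829 = 56.79 m.
P₂ = ρgψ₂ = 1000 × 9.81 × 56.79 ≈ 557 kPa.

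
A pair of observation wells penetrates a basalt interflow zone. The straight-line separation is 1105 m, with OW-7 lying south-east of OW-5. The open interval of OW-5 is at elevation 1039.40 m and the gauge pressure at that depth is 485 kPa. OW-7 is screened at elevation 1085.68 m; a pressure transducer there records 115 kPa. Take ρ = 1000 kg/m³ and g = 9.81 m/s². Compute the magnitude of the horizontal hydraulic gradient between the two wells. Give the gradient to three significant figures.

Pressure head at OW-5: ψ = P/(ρg) = 485×1000 / (1000 × 9.81) = 49.44 m.
Total head at OW-5: h = z + ψ = 1039.40 + 49.44 = 1088.84 m.
Pressure head at OW-7: ψ = P/(ρg) = 115×1000 / (1000 × 9.81) = 11.72 m.
Total head at OW-7: h = z + ψ = 1085.68 + 11.72 = 1097.40 m.
Head difference: h(OW-5) − h(OW-7) = 1088.84 − 1097.40 = -8.56 m.
Hydraulic gradient: i = |Δh| / L = 8.56 / 1105 = 0.00775.

i ≈ 0.00775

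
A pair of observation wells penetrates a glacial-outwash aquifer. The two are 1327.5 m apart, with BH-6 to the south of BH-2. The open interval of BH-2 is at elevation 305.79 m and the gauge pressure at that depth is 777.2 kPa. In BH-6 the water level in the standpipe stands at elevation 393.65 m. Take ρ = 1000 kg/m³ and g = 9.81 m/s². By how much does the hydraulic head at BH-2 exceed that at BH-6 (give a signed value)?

Pressure head at BH-2: ψ = P/(ρg) = 777.2×1000 / (1000 × 9.81) = 79.23 m.
Total head at BH-2: h = z + ψ = 305.79 + 79.23 = 385.02 m.
Total head at BH-6: h = 393.65 m (water level in the piezometer is the total head).
Head difference: h(BH-2) − h(BH-6) = 385.02 − 393.65 = -8.63 m.

Δh ≈ -8.63 m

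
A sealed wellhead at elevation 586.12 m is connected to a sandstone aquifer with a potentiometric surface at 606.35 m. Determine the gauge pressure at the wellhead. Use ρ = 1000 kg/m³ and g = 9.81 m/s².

Head above the cap: Δh = 606.35 − 586.12 = 20.23 m.
P = ρgΔh = 1000 × 9.81 × 20.23 = 198456 Pa ≈ 198 kPa.

P ≈ 198 kPa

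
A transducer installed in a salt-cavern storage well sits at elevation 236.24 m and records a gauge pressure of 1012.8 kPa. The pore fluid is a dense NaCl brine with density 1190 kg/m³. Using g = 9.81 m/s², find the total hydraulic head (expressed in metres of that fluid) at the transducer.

h ≈ 323.00 m

ψ = P/(ρg) = 1012.8×1000 / (1190 × 9.81) = 86.76 m.
h = z + ψ = 236.24 + 86.76 = 323.00 m.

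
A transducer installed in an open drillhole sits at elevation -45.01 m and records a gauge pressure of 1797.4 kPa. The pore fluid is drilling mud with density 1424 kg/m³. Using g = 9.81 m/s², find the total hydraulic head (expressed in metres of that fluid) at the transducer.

ψ = P/(ρg) = 1797.4×1000 / (1424 × 9.81) = 128.67 m.
h = z + ψ = -45.01 + 128.67 = 83.66 m.

h ≈ 83.66 m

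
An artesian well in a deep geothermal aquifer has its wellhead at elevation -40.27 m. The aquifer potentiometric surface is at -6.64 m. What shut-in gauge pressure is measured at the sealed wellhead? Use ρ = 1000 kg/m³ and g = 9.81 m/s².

P ≈ 330 kPa

Head above the cap: Δh = -6.64 − (-40.27) = 33.63 m.
P = ρgΔh = 1000 × 9.81 × 33.63 = 329910 Pa ≈ 330 kPa.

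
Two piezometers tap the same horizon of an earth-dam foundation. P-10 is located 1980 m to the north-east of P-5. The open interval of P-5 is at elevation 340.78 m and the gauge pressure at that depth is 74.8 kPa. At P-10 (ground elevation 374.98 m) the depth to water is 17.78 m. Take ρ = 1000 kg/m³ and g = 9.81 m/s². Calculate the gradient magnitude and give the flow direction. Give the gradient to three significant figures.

Pressure head at P-5: ψ = P/(ρg) = 74.8×1000 / (1000 × 9.81) = 7.62 m.
Total head at P-5: h = z + ψ = 340.78 + 7.62 = 348.40 m.
Total head at P-10: h = 374.98 − 17.78 = 357.20 m.
Head difference: h(P-5) − h(P-10) = 348.40 − 357.20 = -8.80 m.
Hydraulic gradient: i = |Δh| / L = 8.80 / 1980 = 0.00444.
Flow is from higher to lower head: from P-10 toward P-5, i.e. toward the south-west.

i ≈ 0.00444; groundwater flows toward the south-west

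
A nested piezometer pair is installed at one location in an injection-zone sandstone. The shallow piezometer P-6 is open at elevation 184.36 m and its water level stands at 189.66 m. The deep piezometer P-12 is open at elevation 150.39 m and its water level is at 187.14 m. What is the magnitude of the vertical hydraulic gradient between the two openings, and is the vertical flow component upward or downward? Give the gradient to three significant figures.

|i_v| ≈ 0.0742; vertical flow is downward

Total head at P-6: h = 189.66 m (water level in the standpipe).
Total head at P-12: h = 187.14 m.
Δh = h(P-6) − h(P-12) = 189.66 − 187.14 = 2.52 m.
Vertical separation Δz = 184.36 − 150.39 = 33.97 m.
|i_v| = |Δh| / Δz = 2.52 / 33.97 = 0.0742.
Head is higher in the shallow piezometer, so vertical flow is downward (recharge condition).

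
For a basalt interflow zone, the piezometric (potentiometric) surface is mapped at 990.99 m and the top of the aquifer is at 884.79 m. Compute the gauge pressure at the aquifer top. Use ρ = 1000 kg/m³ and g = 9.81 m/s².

Pressure head at the aquifer top: ψ = h − z = 990.99 − 884.79 = 106.20 m.
P = ρgψ = 1000 × 9.81 × 106.20 = 1041822 Pa ≈ 1040 kPa.

P ≈ 1040 kPa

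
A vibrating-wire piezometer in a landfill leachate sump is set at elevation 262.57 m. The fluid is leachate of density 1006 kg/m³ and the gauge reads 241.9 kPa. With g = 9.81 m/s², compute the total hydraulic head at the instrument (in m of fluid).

h ≈ 287.08 m

ψ = P/(ρg) = 241.9×1000 / (1006 × 9.81) = 24.51 m.
h = z + ψ = 262.57 + 24.51 = 287.08 m.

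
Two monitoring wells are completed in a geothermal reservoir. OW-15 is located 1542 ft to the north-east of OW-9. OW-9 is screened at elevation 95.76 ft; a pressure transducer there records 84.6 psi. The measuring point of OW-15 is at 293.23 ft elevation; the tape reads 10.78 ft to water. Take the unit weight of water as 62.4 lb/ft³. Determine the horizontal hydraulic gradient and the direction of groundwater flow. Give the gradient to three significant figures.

Pressure head at OW-9: ψ = 144·P/γ = 144 × 84.6 / 62.4 = 195.23 ft.
Total head at OW-9: h = z + ψ = 95.76 + 195.23 = 290.99 ft.
Total head at OW-15: h = 293.23 − 10.78 = 282.45 ft.
Head difference: h(OW-9) − h(OW-15) = 290.99 − 282.45 = 8.54 ft.
Hydraulic gradient: i = |Δh| / L = 8.54 / 1542 = 0.00554.
Flow is from higher to lower head: from OW-9 toward OW-15, i.e. toward the north-east.

i ≈ 0.00554; groundwater flows toward the north-east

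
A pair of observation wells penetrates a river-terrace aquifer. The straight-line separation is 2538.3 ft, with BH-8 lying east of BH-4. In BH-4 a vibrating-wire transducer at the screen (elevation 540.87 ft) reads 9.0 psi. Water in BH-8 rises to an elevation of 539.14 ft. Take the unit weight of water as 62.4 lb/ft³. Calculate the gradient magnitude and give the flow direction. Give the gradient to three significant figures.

i ≈ 0.00886; groundwater flows toward the east

Pressure head at BH-4: ψ = 144·P/γ = 144 × 9.0 / 62.4 = 20.77 ft.
Total head at BH-4: h = z + ψ = 540.87 + 20.77 = 561.64 ft.
Total head at BH-8: h = 539.14 ft (water level in the piezometer is the total head).
Head difference: h(BH-4) − h(BH-8) = 561.64 − 539.14 = 22.50 ft.
Hydraulic gradient: i = |Δh| / L = 22.50 / 2538.3 = 0.00886.
Flow is from higher to lower head: from BH-4 toward BH-8, i.e. toward the east.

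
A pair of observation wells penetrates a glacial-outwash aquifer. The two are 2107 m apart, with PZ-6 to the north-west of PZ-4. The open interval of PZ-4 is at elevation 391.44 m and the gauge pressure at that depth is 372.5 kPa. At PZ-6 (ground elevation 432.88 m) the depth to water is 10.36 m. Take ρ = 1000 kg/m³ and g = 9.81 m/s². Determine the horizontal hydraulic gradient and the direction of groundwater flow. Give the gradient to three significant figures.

i ≈ 0.00327; groundwater flows toward the north-west

Pressure head at PZ-4: ψ = P/(ρg) = 372.5×1000 / (1000 × 9.81) = 37.97 m.
Total head at PZ-4: h = z + ψ = 391.44 + 37.97 = 429.41 m.
Total head at PZ-6: h = 432.88 − 10.36 = 422.52 m.
Head difference: h(PZ-4) − h(PZ-6) = 429.41 − 422.52 = 6.89 m.
Hydraulic gradient: i = |Δh| / L = 6.89 / 2107 = 0.00327.
Flow is from higher to lower head: from PZ-4 toward PZ-6, i.e. toward the north-west.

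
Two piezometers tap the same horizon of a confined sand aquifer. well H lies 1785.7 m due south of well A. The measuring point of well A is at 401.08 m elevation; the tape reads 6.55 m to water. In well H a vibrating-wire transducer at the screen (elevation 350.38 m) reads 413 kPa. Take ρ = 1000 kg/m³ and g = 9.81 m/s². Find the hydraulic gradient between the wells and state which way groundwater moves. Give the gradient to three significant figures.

i ≈ 0.00115; groundwater flows toward the south

Total head at well A: h = 401.08 − 6.55 = 394.53 m.
Pressure head at well H: ψ = P/(ρg) = 413×1000 / (1000 × 9.81) = 42.10 m.
Total head at well H: h = z + ψ = 350.38 + 42.10 = 392.48 m.
Head difference: h(well A) − h(well H) = 394.53 − 392.48 = 2.05 m.
Hydraulic gradient: i = |Δh| / L = 2.05 / 1785.7 = 0.00115.
Flow is from higher to lower head: from well A toward well H, i.e. toward the south.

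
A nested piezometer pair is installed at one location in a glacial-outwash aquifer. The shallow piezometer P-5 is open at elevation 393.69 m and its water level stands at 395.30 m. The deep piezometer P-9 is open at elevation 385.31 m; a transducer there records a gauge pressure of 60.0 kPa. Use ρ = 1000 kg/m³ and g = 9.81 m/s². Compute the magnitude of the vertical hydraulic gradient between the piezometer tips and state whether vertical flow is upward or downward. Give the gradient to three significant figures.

|i_v| ≈ 0.462; vertical flow is downward

Total head at P-5: h = 395.30 m (water level in the standpipe).
Pressure head at P-9: ψ = P/(ρg) = 60.0×1000 / (1000 × 9.81) = 6.12 m.
Total head at P-9: h = z + ψ = 385.31 + 6.12 = 391.43 m.
Δh = h(P-5) − h(P-9) = 395.30 − 391.43 = 3.87 m.
Vertical separation Δz = 393.69 − 385.31 = 8.38 m.
|i_v| = |Δh| / Δz = 3.87 / 8.38 = 0.462.
Head is higher in the shallow piezometer, so vertical flow is downward (recharge condition).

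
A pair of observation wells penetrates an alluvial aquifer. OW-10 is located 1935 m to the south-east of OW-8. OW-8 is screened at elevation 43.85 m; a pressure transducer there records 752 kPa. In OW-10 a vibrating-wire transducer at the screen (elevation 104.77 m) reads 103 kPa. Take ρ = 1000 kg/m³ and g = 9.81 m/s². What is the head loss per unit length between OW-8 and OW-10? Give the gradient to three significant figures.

i ≈ 0.00271 m/m

Pressure head at OW-8: ψ = P/(ρg) = 752×1000 / (1000 × 9.81) = 76.66 m.
Total head at OW-8: h = z + ψ = 43.85 + 76.66 = 120.51 m.
Pressure head at OW-10: ψ = P/(ρg) = 103×1000 / (1000 × 9.81) = 10.50 m.
Total head at OW-10: h = z + ψ = 104.77 + 10.50 = 115.27 m.
Head difference: h(OW-8) − h(OW-10) = 120.51 − 115.27 = 5.24 m.
Hydraulic gradient: i = |Δh| / L = 5.24 / 1935 = 0.00271.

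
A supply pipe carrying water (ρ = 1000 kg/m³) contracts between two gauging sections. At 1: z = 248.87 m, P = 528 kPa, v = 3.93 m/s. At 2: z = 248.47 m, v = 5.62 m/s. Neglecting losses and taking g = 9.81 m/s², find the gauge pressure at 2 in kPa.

P₂ ≈ 524 kPa

Pressure head at 1: ψ₁ = P₁/(ρg) = 528×1000 / (1000 × 9.81) = 53.82 m.
Velocity heads: v₁²/2g = 3.93²/19.62 = 0.787 m; v₂²/2g = 5.62²/19.62 = 1.610 m.
Total head H = z₁ + ψ₁ + v₁²/2g = 248.87 + 53.82 + 0.787 = 303.48 m.
ψ₂ = H − z₂ − v₂²/2g = 303.48 − 248.47 − 1.610 = 53.40 m.
P₂ = ρgψ₂ = 1000 × 9.81 × 53.40 ≈ 524 kPa.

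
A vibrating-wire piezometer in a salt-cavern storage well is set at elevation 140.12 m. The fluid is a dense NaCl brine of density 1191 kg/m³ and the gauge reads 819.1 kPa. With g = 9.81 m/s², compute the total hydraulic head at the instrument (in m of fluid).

ψ = P/(ρg) = 819.1×1000 / (1191 × 9.81) = 70.11 m.
h = z + ψ = 140.12 + 70.11 = 210.23 m.

h ≈ 210.23 m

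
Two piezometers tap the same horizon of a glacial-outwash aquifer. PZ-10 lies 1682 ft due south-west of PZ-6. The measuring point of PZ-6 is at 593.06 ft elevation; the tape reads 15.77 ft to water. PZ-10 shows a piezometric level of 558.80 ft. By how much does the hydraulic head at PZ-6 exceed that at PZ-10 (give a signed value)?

Δh ≈ 18.49 ft

Total head at PZ-6: h = 593.06 − 15.77 = 577.29 ft.
Total head at PZ-10: h = 558.80 ft (water level in the piezometer is the total head).
Head difference: h(PZ-6) − h(PZ-10) = 577.29 − 558.80 = 18.49 ft.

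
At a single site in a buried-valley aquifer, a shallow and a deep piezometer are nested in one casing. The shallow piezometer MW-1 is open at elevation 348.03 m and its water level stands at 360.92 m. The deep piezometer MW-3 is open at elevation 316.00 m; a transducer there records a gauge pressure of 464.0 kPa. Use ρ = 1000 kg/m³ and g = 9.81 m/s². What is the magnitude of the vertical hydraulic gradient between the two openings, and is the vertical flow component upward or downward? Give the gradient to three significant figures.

Total head at MW-1: h = 360.92 m (water level in the standpipe).
Pressure head at MW-3: ψ = P/(ρg) = 464.0×1000 / (1000 × 9.81) = 47.30 m.
Total head at MW-3: h = z + ψ = 316.00 + 47.30 = 363.30 m.
Δh = h(MW-1) − h(MW-3) = 360.92 − 363.30 = -2.38 m.
Vertical separation Δz = 348.03 − 316.00 = 32.03 m.
|i_v| = |Δh| / Δz = 2.38 / 32.03 = 0.0743.
Head is higher in the deep piezometer, so vertical flow is upward (discharge condition).

|i_v| ≈ 0.0743; vertical flow is upward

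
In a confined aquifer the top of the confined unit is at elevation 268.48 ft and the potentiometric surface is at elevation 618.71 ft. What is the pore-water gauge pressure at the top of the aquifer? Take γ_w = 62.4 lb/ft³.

P ≈ 152 psi

Pressure head at the aquifer top: ψ = h − z = 618.71 − 268.48 = 350.23 ft.
P = γψ/144 = 62.4 × 350.23 / 144 = 152 psi.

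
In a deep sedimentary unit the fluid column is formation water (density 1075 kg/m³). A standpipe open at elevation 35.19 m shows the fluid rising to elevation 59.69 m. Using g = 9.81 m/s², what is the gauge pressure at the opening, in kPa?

P ≈ 258 kPa

Pressure head ψ = h − z = 59.69 − 35.19 = 24.50 m.
P = ρgψ = 1075 × 9.81 × 24.50 = 258371 Pa ≈ 258 kPa.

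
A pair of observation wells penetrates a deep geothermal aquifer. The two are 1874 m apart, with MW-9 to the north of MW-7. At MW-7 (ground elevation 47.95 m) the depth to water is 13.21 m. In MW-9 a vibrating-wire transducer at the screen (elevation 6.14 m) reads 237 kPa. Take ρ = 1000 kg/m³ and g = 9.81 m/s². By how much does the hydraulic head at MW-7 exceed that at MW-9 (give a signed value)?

Δh ≈ 4.44 m

Total head at MW-7: h = 47.95 − 13.21 = 34.74 m.
Pressure head at MW-9: ψ = P/(ρg) = 237×1000 / (1000 × 9.81) = 24.16 m.
Total head at MW-9: h = z + ψ = 6.14 + 24.16 = 30.30 m.
Head difference: h(MW-7) − h(MW-9) = 34.74 − 30.30 = 4.44 m.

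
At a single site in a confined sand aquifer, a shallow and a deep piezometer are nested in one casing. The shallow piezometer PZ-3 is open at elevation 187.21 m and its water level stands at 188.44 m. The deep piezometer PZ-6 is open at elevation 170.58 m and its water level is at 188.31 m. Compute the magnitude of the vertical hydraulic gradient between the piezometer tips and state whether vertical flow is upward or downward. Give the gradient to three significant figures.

|i_v| ≈ 0.00782; vertical flow is downward

Total head at PZ-3: h = 188.44 m (water level in the standpipe).
Total head at PZ-6: h = 188.31 m.
Δh = h(PZ-3) − h(PZ-6) = 188.44 − 188.31 = 0.13 m.
Vertical separation Δz = 187.21 − 170.58 = 16.63 m.
|i_v| = |Δh| / Δz = 0.13 / 16.63 = 0.00782.
Head is higher in the shallow piezometer, so vertical flow is downward (recharge condition).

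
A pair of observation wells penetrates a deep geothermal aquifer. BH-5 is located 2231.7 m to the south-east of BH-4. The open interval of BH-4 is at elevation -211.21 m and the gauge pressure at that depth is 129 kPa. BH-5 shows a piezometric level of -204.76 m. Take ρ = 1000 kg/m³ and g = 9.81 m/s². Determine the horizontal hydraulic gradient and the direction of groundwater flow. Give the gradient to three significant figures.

i ≈ 0.00300; groundwater flows toward the south-east

Pressure head at BH-4: ψ = P/(ρg) = 129×1000 / (1000 × 9.81) = 13.15 m.
Total head at BH-4: h = z + ψ = -211.21 + 13.15 = -198.06 m.
Total head at BH-5: h = -204.76 m (water level in the piezometer is the total head).
Head difference: h(BH-4) − h(BH-5) = -198.06 − (-204.76) = 6.70 m.
Hydraulic gradient: i = |Δh| / L = 6.70 / 2231.7 = 0.00300.
Flow is from higher to lower head: from BH-4 toward BH-5, i.e. toward the south-east.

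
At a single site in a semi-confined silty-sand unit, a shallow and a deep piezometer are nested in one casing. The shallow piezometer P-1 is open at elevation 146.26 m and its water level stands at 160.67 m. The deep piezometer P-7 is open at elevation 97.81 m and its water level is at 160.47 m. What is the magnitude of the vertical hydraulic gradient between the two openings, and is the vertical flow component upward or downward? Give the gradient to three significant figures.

|i_v| ≈ 0.00413; vertical flow is downward

Total head at P-1: h = 160.67 m (water level in the standpipe).
Total head at P-7: h = 160.47 m.
Δh = h(P-1) − h(P-7) = 160.67 − 160.47 = 0.20 m.
Vertical separation Δz = 146.26 − 97.81 = 48.45 m.
|i_v| = |Δh| / Δz = 0.20 / 48.45 = 0.00413.
Head is higher in the shallow piezometer, so vertical flow is downward (recharge condition).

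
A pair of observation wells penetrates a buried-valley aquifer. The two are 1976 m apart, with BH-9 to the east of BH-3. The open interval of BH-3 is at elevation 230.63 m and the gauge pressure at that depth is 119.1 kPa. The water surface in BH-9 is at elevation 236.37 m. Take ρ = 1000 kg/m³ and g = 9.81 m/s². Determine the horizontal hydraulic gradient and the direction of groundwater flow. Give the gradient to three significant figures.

i ≈ 0.00324; groundwater flows toward the east

Pressure head at BH-3: ψ = P/(ρg) = 119.1×1000 / (1000 × 9.81) = 12.14 m.
Total head at BH-3: h = z + ψ = 230.63 + 12.14 = 242.77 m.
Total head at BH-9: h = 236.37 m (water level in the piezometer is the total head).
Head difference: h(BH-3) − h(BH-9) = 242.77 − 236.37 = 6.40 m.
Hydraulic gradient: i = |Δh| / L = 6.40 / 1976 = 0.00324.
Flow is from higher to lower head: from BH-3 toward BH-9, i.e. toward the east.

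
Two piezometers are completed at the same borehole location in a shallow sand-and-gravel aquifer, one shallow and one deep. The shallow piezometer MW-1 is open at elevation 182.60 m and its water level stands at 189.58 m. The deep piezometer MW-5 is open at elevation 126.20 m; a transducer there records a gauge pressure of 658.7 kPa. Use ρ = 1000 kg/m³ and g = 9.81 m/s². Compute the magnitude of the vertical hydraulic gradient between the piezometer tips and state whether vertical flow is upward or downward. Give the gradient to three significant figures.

Total head at MW-1: h = 189.58 m (water level in the standpipe).
Pressure head at MW-5: ψ = P/(ρg) = 658.7×1000 / (1000 × 9.81) = 67.15 m.
Total head at MW-5: h = z + ψ = 126.20 + 67.15 = 193.35 m.
Δh = h(MW-1) − h(MW-5) = 189.58 − 193.35 = -3.77 m.
Vertical separation Δz = 182.60 − 126.20 = 56.40 m.
|i_v| = |Δh| / Δz = 3.77 / 56.40 = 0.0668.
Head is higher in the deep piezometer, so vertical flow is upward (discharge condition).

|i_v| ≈ 0.0668; vertical flow is upward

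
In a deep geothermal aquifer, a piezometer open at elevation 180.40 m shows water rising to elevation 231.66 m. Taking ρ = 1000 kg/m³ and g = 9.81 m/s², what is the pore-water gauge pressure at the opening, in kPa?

P ≈ 503 kPa

Pressure head ψ = h − z = 231.66 − 180.40 = 51.26 m.
P = ρgψ = 1000 × 9.81 × 51.26 = 502861 Pa ≈ 503 kPa.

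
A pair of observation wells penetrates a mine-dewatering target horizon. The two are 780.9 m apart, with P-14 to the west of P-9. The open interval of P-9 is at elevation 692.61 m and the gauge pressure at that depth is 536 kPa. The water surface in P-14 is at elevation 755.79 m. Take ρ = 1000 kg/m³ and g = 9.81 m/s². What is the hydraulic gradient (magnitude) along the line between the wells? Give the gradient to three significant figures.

Pressure head at P-9: ψ = P/(ρg) = 536×1000 / (1000 × 9.81) = 54.64 m.
Total head at P-9: h = z + ψ = 692.61 + 54.64 = 747.25 m.
Total head at P-14: h = 755.79 m (water level in the piezometer is the total head).
Head difference: h(P-9) − h(P-14) = 747.25 − 755.79 = -8.54 m.
Hydraulic gradient: i = |Δh| / L = 8.54 / 780.9 = 0.0109.

i ≈ 0.0109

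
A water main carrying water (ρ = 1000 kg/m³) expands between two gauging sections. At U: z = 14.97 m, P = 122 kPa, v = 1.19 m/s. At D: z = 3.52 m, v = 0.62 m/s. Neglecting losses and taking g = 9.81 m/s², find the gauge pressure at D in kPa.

P₂ ≈ 235 kPa

Pressure head at U: ψ₁ = P₁/(ρg) = 122×1000 / (1000 × 9.81) = 12.44 m.
Velocity heads: v₁²/2g = 1.19²/19.62 = 0.072 m; v₂²/2g = 0.62²/19.62 = 0.020 m.
Total head H = z₁ + ψ₁ + v₁²/2g = 14.97 + 12.44 + 0.072 = 27.48 m.
ψ₂ = H − z₂ − v₂²/2g = 27.48 − 3.52 − 0.020 = 23.94 m.
P₂ = ρgψ₂ = 1000 × 9.81 × 23.94 ≈ 235 kPa.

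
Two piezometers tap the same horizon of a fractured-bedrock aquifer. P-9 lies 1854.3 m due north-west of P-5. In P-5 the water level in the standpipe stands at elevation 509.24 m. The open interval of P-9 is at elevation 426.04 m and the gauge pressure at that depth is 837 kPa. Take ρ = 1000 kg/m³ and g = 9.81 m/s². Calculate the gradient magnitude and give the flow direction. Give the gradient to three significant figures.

Total head at P-5: h = 509.24 m (water level in the piezometer is the total head).
Pressure head at P-9: ψ = P/(ρg) = 837×1000 / (1000 × 9.81) = 85.32 m.
Total head at P-9: h = z + ψ = 426.04 + 85.32 = 511.36 m.
Head difference: h(P-5) − h(P-9) = 509.24 − 511.36 = -2.12 m.
Hydraulic gradient: i = |Δh| / L = 2.12 / 1854.3 = 0.00114.
Flow is from higher to lower head: from P-9 toward P-5, i.e. toward the south-east.

i ≈ 0.00114; groundwater flows toward the south-east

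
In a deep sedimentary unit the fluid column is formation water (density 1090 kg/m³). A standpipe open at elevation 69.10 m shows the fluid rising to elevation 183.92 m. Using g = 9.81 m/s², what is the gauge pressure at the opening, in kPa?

P ≈ 1230 kPa

Pressure head ψ = h − z = 183.92 − 69.10 = 114.82 m.
P = ρgψ = 1090 × 9.81 × 114.82 = 1227759 Pa ≈ 1230 kPa.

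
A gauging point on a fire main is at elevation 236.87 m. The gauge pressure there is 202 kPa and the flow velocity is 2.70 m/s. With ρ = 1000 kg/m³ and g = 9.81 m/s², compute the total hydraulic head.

Pressure head ψ = P/(ρg) = 202×1000 / (1000 × 9.81) = 20.59 m.
Velocity head = v²/(2g) = 2.70² / (2 × 9.81) = 0.372 m.
h = z + ψ + v²/(2g) = 236.87 + 20.59 + 0.372 = 257.83 m.

h ≈ 257.83 m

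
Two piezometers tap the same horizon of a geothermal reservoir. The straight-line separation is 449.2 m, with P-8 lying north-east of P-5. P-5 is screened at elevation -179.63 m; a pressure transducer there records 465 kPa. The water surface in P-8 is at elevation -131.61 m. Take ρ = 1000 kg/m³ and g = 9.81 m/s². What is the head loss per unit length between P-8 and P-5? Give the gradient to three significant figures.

Pressure head at P-5: ψ = P/(ρg) = 465×1000 / (1000 × 9.81) = 47.40 m.
Total head at P-5: h = z + ψ = -179.63 + 47.40 = -132.23 m.
Total head at P-8: h = -131.61 m (water level in the piezometer is the total head).
Head difference: h(P-5) − h(P-8) = -132.23 − (-131.61) = -0.62 m.
Hydraulic gradient: i = |Δh| / L = 0.62 / 449.2 = 0.00138.

i ≈ 0.00138 m/m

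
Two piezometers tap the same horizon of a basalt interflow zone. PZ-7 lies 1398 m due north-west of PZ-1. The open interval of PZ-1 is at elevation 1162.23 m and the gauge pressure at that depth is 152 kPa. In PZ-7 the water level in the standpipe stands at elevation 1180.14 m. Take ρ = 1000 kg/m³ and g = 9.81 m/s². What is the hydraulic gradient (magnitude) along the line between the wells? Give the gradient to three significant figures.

Pressure head at PZ-1: ψ = P/(ρg) = 152×1000 / (1000 × 9.81) = 15.49 m.
Total head at PZ-1: h = z + ψ = 1162.23 + 15.49 = 1177.72 m.
Total head at PZ-7: h = 1180.14 m (water level in the piezometer is the total head).
Head difference: h(PZ-1) − h(PZ-7) = 1177.72 − 1180.14 = -2.42 m.
Hydraulic gradient: i = |Δh| / L = 2.42 / 1398 = 0.00173.

i ≈ 0.00173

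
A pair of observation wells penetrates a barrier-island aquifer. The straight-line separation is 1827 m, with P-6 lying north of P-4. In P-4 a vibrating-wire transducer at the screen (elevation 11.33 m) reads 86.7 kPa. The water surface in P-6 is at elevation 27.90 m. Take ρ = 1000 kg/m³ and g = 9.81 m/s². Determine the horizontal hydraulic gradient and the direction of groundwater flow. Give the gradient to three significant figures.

Pressure head at P-4: ψ = P/(ρg) = 86.7×1000 / (1000 × 9.81) = 8.84 m.
Total head at P-4: h = z + ψ = 11.33 + 8.84 = 20.17 m.
Total head at P-6: h = 27.90 m (water level in the piezometer is the total head).
Head difference: h(P-4) − h(P-6) = 20.17 − 27.90 = -7.73 m.
Hydraulic gradient: i = |Δh| / L = 7.73 / 1827 = 0.00423.
Flow is from higher to lower head: from P-6 toward P-4, i.e. toward the south.

i ≈ 0.00423; groundwater flows toward the south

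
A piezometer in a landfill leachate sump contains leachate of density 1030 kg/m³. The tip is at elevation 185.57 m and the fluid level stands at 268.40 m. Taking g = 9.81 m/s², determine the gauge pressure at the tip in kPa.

P ≈ 837 kPa

Pressure head ψ = h − z = 268.40 − 185.57 = 82.83 m.
P = ρgψ = 1030 × 9.81 × 82.83 = 836939 Pa ≈ 837 kPa.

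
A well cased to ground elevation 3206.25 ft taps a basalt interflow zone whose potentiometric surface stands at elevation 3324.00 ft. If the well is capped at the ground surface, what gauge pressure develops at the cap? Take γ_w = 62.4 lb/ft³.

P ≈ 51.0 psi

Head above the cap: Δh = 3324.00 − 3206.25 = 117.75 ft.
P = γΔh/144 = 62.4 × 117.75 / 144 = 51.0 psi.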